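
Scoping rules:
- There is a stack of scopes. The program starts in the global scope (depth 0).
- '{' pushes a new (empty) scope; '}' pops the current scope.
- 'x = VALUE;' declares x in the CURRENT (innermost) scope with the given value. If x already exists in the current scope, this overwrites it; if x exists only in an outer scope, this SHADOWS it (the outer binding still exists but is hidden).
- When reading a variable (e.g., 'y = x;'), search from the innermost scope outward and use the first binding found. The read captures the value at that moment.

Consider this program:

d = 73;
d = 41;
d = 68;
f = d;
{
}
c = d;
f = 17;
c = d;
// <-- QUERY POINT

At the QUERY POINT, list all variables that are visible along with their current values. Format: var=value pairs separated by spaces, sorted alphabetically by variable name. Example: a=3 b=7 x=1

Step 1: declare d=73 at depth 0
Step 2: declare d=41 at depth 0
Step 3: declare d=68 at depth 0
Step 4: declare f=(read d)=68 at depth 0
Step 5: enter scope (depth=1)
Step 6: exit scope (depth=0)
Step 7: declare c=(read d)=68 at depth 0
Step 8: declare f=17 at depth 0
Step 9: declare c=(read d)=68 at depth 0
Visible at query point: c=68 d=68 f=17

Answer: c=68 d=68 f=17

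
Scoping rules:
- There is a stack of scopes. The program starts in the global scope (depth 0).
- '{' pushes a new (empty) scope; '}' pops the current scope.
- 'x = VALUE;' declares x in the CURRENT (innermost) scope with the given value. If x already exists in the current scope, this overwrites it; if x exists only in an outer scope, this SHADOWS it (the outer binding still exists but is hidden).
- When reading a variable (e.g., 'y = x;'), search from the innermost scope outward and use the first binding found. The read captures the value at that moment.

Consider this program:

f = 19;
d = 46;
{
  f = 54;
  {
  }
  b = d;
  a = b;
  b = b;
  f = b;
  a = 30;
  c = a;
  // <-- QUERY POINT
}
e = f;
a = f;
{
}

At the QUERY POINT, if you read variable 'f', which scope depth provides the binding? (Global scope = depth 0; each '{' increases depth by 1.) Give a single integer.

Answer: 1

Derivation:
Step 1: declare f=19 at depth 0
Step 2: declare d=46 at depth 0
Step 3: enter scope (depth=1)
Step 4: declare f=54 at depth 1
Step 5: enter scope (depth=2)
Step 6: exit scope (depth=1)
Step 7: declare b=(read d)=46 at depth 1
Step 8: declare a=(read b)=46 at depth 1
Step 9: declare b=(read b)=46 at depth 1
Step 10: declare f=(read b)=46 at depth 1
Step 11: declare a=30 at depth 1
Step 12: declare c=(read a)=30 at depth 1
Visible at query point: a=30 b=46 c=30 d=46 f=46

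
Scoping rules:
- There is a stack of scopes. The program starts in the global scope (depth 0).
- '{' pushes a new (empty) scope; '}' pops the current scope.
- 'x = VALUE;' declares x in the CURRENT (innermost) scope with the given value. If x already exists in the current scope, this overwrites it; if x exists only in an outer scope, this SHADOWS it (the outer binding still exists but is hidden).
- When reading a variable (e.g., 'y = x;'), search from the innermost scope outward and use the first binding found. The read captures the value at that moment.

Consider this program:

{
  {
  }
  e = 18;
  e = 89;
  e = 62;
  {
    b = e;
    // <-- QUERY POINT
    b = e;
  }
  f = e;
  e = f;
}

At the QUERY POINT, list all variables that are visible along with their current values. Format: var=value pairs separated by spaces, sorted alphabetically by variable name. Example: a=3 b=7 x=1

Answer: b=62 e=62

Derivation:
Step 1: enter scope (depth=1)
Step 2: enter scope (depth=2)
Step 3: exit scope (depth=1)
Step 4: declare e=18 at depth 1
Step 5: declare e=89 at depth 1
Step 6: declare e=62 at depth 1
Step 7: enter scope (depth=2)
Step 8: declare b=(read e)=62 at depth 2
Visible at query point: b=62 e=62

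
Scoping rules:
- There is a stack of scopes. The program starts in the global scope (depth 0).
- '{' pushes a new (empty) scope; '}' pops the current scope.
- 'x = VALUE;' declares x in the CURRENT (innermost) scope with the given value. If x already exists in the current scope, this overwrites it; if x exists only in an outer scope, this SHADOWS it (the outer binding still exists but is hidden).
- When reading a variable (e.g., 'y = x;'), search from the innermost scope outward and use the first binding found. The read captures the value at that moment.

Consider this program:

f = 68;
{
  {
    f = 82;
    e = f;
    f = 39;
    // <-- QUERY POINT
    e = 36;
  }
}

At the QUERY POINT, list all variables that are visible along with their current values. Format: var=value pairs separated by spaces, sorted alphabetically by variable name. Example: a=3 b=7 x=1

Answer: e=82 f=39

Derivation:
Step 1: declare f=68 at depth 0
Step 2: enter scope (depth=1)
Step 3: enter scope (depth=2)
Step 4: declare f=82 at depth 2
Step 5: declare e=(read f)=82 at depth 2
Step 6: declare f=39 at depth 2
Visible at query point: e=82 f=39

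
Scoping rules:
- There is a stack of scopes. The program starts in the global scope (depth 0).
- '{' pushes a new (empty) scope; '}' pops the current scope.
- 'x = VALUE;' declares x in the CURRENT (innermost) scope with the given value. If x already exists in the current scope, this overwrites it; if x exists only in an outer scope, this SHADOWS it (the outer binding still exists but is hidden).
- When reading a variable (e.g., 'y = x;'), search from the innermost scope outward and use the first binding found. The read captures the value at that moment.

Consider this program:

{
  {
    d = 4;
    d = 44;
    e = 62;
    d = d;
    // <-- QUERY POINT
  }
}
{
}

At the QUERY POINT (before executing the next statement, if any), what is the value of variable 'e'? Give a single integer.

Step 1: enter scope (depth=1)
Step 2: enter scope (depth=2)
Step 3: declare d=4 at depth 2
Step 4: declare d=44 at depth 2
Step 5: declare e=62 at depth 2
Step 6: declare d=(read d)=44 at depth 2
Visible at query point: d=44 e=62

Answer: 62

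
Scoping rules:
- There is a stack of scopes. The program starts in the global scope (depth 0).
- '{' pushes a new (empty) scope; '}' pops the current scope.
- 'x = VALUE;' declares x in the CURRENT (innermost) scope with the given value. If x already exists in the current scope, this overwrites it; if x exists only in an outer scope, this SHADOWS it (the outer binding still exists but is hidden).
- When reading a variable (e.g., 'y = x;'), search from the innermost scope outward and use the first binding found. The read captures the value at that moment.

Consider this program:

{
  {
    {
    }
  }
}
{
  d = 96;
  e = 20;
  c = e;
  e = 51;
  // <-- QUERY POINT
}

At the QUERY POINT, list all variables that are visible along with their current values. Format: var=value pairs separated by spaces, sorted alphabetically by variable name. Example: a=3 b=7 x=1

Answer: c=20 d=96 e=51

Derivation:
Step 1: enter scope (depth=1)
Step 2: enter scope (depth=2)
Step 3: enter scope (depth=3)
Step 4: exit scope (depth=2)
Step 5: exit scope (depth=1)
Step 6: exit scope (depth=0)
Step 7: enter scope (depth=1)
Step 8: declare d=96 at depth 1
Step 9: declare e=20 at depth 1
Step 10: declare c=(read e)=20 at depth 1
Step 11: declare e=51 at depth 1
Visible at query point: c=20 d=96 e=51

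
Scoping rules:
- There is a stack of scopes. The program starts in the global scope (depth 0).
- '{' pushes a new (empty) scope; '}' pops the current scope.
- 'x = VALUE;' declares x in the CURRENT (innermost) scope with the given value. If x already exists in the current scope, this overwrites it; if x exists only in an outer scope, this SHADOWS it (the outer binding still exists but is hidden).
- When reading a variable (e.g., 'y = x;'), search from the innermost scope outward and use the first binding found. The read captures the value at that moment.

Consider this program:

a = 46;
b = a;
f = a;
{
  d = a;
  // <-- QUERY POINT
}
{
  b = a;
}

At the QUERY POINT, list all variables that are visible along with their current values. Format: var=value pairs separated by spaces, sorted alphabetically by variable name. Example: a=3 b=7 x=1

Answer: a=46 b=46 d=46 f=46

Derivation:
Step 1: declare a=46 at depth 0
Step 2: declare b=(read a)=46 at depth 0
Step 3: declare f=(read a)=46 at depth 0
Step 4: enter scope (depth=1)
Step 5: declare d=(read a)=46 at depth 1
Visible at query point: a=46 b=46 d=46 f=46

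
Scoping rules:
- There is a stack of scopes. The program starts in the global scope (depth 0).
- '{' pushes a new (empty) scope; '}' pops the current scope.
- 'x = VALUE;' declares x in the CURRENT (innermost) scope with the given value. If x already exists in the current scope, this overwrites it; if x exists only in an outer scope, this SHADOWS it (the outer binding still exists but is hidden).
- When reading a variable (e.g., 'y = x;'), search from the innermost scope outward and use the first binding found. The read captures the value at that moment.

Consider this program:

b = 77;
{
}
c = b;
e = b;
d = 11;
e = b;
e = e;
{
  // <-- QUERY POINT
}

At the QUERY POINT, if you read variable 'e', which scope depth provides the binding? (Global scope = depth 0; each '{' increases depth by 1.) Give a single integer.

Step 1: declare b=77 at depth 0
Step 2: enter scope (depth=1)
Step 3: exit scope (depth=0)
Step 4: declare c=(read b)=77 at depth 0
Step 5: declare e=(read b)=77 at depth 0
Step 6: declare d=11 at depth 0
Step 7: declare e=(read b)=77 at depth 0
Step 8: declare e=(read e)=77 at depth 0
Step 9: enter scope (depth=1)
Visible at query point: b=77 c=77 d=11 e=77

Answer: 0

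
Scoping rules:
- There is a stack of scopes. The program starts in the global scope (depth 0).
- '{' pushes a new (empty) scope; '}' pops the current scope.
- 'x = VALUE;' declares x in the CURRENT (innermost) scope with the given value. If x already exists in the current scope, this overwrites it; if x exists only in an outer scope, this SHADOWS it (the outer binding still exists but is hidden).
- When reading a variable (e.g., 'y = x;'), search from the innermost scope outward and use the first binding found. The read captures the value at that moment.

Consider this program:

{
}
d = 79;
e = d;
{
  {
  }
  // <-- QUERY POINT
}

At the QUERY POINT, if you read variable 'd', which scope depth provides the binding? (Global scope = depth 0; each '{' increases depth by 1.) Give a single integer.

Answer: 0

Derivation:
Step 1: enter scope (depth=1)
Step 2: exit scope (depth=0)
Step 3: declare d=79 at depth 0
Step 4: declare e=(read d)=79 at depth 0
Step 5: enter scope (depth=1)
Step 6: enter scope (depth=2)
Step 7: exit scope (depth=1)
Visible at query point: d=79 e=79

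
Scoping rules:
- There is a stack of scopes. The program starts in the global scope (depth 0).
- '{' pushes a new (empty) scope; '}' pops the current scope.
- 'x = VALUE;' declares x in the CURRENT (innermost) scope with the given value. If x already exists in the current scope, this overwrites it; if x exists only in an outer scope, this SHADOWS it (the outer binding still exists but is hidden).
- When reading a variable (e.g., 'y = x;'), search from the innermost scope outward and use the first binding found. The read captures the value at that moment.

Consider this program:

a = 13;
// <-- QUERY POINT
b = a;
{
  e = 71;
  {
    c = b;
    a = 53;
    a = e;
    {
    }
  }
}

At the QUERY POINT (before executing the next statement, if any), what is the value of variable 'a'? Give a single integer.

Step 1: declare a=13 at depth 0
Visible at query point: a=13

Answer: 13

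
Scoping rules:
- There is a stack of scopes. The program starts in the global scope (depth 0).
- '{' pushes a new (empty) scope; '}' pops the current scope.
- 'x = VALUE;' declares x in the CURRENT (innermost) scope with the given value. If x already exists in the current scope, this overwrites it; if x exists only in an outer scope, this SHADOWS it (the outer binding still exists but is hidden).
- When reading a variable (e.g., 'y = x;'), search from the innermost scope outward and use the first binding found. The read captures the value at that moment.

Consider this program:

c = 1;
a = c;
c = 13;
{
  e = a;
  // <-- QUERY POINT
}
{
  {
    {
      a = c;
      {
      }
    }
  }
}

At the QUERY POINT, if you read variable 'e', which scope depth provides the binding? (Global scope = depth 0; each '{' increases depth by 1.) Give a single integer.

Answer: 1

Derivation:
Step 1: declare c=1 at depth 0
Step 2: declare a=(read c)=1 at depth 0
Step 3: declare c=13 at depth 0
Step 4: enter scope (depth=1)
Step 5: declare e=(read a)=1 at depth 1
Visible at query point: a=1 c=13 e=1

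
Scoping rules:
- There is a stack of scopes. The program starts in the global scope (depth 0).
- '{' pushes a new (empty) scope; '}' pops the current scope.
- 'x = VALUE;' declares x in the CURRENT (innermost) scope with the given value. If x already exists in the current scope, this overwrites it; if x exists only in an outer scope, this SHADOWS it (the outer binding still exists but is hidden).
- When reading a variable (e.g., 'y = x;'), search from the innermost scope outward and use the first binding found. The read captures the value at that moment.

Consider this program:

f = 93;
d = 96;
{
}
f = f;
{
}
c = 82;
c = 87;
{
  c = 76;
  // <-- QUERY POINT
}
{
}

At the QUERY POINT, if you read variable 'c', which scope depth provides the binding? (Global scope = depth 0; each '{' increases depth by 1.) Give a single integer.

Answer: 1

Derivation:
Step 1: declare f=93 at depth 0
Step 2: declare d=96 at depth 0
Step 3: enter scope (depth=1)
Step 4: exit scope (depth=0)
Step 5: declare f=(read f)=93 at depth 0
Step 6: enter scope (depth=1)
Step 7: exit scope (depth=0)
Step 8: declare c=82 at depth 0
Step 9: declare c=87 at depth 0
Step 10: enter scope (depth=1)
Step 11: declare c=76 at depth 1
Visible at query point: c=76 d=96 f=93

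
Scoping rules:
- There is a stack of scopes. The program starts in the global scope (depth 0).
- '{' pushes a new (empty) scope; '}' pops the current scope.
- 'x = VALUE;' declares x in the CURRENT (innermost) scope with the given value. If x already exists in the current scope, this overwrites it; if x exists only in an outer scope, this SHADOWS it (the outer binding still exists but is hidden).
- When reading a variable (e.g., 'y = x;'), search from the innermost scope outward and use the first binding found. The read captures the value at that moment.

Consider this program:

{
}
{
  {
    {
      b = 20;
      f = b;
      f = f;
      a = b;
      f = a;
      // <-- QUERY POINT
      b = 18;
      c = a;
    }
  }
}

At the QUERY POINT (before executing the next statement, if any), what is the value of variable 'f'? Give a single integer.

Step 1: enter scope (depth=1)
Step 2: exit scope (depth=0)
Step 3: enter scope (depth=1)
Step 4: enter scope (depth=2)
Step 5: enter scope (depth=3)
Step 6: declare b=20 at depth 3
Step 7: declare f=(read b)=20 at depth 3
Step 8: declare f=(read f)=20 at depth 3
Step 9: declare a=(read b)=20 at depth 3
Step 10: declare f=(read a)=20 at depth 3
Visible at query point: a=20 b=20 f=20

Answer: 20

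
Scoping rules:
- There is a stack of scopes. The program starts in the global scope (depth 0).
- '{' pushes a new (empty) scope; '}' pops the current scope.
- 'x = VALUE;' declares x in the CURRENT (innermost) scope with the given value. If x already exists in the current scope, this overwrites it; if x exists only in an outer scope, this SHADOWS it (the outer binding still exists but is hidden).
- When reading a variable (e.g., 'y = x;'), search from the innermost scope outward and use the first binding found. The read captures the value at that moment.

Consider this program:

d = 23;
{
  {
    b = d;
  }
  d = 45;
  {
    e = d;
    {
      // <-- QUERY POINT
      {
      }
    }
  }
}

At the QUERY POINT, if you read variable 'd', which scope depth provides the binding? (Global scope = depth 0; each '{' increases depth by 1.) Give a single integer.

Answer: 1

Derivation:
Step 1: declare d=23 at depth 0
Step 2: enter scope (depth=1)
Step 3: enter scope (depth=2)
Step 4: declare b=(read d)=23 at depth 2
Step 5: exit scope (depth=1)
Step 6: declare d=45 at depth 1
Step 7: enter scope (depth=2)
Step 8: declare e=(read d)=45 at depth 2
Step 9: enter scope (depth=3)
Visible at query point: d=45 e=45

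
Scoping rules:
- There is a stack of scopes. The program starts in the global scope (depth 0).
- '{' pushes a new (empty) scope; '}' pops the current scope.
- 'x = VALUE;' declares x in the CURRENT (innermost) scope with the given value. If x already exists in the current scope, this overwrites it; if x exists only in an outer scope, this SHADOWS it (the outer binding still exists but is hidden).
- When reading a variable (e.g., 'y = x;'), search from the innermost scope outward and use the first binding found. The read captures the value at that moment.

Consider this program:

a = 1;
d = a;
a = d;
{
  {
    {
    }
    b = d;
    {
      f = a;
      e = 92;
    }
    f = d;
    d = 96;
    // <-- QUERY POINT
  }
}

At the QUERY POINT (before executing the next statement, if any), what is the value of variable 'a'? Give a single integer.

Answer: 1

Derivation:
Step 1: declare a=1 at depth 0
Step 2: declare d=(read a)=1 at depth 0
Step 3: declare a=(read d)=1 at depth 0
Step 4: enter scope (depth=1)
Step 5: enter scope (depth=2)
Step 6: enter scope (depth=3)
Step 7: exit scope (depth=2)
Step 8: declare b=(read d)=1 at depth 2
Step 9: enter scope (depth=3)
Step 10: declare f=(read a)=1 at depth 3
Step 11: declare e=92 at depth 3
Step 12: exit scope (depth=2)
Step 13: declare f=(read d)=1 at depth 2
Step 14: declare d=96 at depth 2
Visible at query point: a=1 b=1 d=96 f=1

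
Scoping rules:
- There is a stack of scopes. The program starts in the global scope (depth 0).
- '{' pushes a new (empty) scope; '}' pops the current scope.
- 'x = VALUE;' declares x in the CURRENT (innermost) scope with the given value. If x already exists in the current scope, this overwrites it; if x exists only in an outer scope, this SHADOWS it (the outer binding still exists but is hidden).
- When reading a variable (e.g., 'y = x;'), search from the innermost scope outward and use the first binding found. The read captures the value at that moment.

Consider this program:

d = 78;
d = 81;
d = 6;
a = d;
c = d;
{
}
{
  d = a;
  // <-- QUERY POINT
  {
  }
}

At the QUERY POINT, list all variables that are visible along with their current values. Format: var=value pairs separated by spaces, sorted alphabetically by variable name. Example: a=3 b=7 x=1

Answer: a=6 c=6 d=6

Derivation:
Step 1: declare d=78 at depth 0
Step 2: declare d=81 at depth 0
Step 3: declare d=6 at depth 0
Step 4: declare a=(read d)=6 at depth 0
Step 5: declare c=(read d)=6 at depth 0
Step 6: enter scope (depth=1)
Step 7: exit scope (depth=0)
Step 8: enter scope (depth=1)
Step 9: declare d=(read a)=6 at depth 1
Visible at query point: a=6 c=6 d=6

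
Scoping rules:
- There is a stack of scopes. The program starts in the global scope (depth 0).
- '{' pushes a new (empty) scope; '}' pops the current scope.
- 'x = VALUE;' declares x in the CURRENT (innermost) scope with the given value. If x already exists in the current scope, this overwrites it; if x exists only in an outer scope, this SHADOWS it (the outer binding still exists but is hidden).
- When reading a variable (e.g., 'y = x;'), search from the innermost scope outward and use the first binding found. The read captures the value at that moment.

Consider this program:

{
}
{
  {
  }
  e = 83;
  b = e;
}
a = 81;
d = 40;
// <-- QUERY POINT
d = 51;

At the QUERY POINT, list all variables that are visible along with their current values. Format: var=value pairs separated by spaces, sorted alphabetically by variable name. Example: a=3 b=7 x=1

Step 1: enter scope (depth=1)
Step 2: exit scope (depth=0)
Step 3: enter scope (depth=1)
Step 4: enter scope (depth=2)
Step 5: exit scope (depth=1)
Step 6: declare e=83 at depth 1
Step 7: declare b=(read e)=83 at depth 1
Step 8: exit scope (depth=0)
Step 9: declare a=81 at depth 0
Step 10: declare d=40 at depth 0
Visible at query point: a=81 d=40

Answer: a=81 d=40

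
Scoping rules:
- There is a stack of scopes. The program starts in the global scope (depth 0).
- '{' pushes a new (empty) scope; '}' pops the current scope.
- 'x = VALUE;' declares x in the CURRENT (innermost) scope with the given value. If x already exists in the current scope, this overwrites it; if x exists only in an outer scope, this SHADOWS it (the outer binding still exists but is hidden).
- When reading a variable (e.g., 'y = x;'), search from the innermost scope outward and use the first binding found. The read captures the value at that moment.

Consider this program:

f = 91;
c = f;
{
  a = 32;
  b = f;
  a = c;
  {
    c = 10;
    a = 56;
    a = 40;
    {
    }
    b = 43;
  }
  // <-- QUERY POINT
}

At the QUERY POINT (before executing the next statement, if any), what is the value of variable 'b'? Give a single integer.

Step 1: declare f=91 at depth 0
Step 2: declare c=(read f)=91 at depth 0
Step 3: enter scope (depth=1)
Step 4: declare a=32 at depth 1
Step 5: declare b=(read f)=91 at depth 1
Step 6: declare a=(read c)=91 at depth 1
Step 7: enter scope (depth=2)
Step 8: declare c=10 at depth 2
Step 9: declare a=56 at depth 2
Step 10: declare a=40 at depth 2
Step 11: enter scope (depth=3)
Step 12: exit scope (depth=2)
Step 13: declare b=43 at depth 2
Step 14: exit scope (depth=1)
Visible at query point: a=91 b=91 c=91 f=91

Answer: 91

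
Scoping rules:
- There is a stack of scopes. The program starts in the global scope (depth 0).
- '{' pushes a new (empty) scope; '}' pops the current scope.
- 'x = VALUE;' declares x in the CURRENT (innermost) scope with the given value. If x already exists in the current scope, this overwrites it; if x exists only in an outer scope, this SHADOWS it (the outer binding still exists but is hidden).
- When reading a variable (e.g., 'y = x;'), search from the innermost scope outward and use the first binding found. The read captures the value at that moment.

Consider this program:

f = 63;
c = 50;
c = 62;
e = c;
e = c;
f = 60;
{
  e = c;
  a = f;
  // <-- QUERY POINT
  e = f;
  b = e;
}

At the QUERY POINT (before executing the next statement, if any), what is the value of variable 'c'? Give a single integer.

Step 1: declare f=63 at depth 0
Step 2: declare c=50 at depth 0
Step 3: declare c=62 at depth 0
Step 4: declare e=(read c)=62 at depth 0
Step 5: declare e=(read c)=62 at depth 0
Step 6: declare f=60 at depth 0
Step 7: enter scope (depth=1)
Step 8: declare e=(read c)=62 at depth 1
Step 9: declare a=(read f)=60 at depth 1
Visible at query point: a=60 c=62 e=62 f=60

Answer: 62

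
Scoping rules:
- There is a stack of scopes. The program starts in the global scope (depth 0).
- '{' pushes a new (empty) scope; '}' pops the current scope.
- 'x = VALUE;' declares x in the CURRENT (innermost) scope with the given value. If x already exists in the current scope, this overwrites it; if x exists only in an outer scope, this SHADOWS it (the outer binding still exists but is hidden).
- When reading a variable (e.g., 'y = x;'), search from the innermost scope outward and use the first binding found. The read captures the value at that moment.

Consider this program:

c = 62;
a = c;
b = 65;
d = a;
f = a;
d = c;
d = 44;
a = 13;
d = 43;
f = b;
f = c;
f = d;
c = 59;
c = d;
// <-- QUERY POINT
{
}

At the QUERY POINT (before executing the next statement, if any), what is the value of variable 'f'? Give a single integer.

Answer: 43

Derivation:
Step 1: declare c=62 at depth 0
Step 2: declare a=(read c)=62 at depth 0
Step 3: declare b=65 at depth 0
Step 4: declare d=(read a)=62 at depth 0
Step 5: declare f=(read a)=62 at depth 0
Step 6: declare d=(read c)=62 at depth 0
Step 7: declare d=44 at depth 0
Step 8: declare a=13 at depth 0
Step 9: declare d=43 at depth 0
Step 10: declare f=(read b)=65 at depth 0
Step 11: declare f=(read c)=62 at depth 0
Step 12: declare f=(read d)=43 at depth 0
Step 13: declare c=59 at depth 0
Step 14: declare c=(read d)=43 at depth 0
Visible at query point: a=13 b=65 c=43 d=43 f=43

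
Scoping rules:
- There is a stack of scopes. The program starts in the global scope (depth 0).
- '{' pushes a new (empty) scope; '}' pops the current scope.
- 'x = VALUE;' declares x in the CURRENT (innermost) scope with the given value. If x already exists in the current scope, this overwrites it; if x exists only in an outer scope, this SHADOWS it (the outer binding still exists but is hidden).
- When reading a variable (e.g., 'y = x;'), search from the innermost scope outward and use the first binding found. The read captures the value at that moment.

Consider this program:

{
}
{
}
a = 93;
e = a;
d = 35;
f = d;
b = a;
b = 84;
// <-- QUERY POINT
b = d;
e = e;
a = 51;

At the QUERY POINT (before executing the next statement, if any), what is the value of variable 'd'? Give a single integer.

Step 1: enter scope (depth=1)
Step 2: exit scope (depth=0)
Step 3: enter scope (depth=1)
Step 4: exit scope (depth=0)
Step 5: declare a=93 at depth 0
Step 6: declare e=(read a)=93 at depth 0
Step 7: declare d=35 at depth 0
Step 8: declare f=(read d)=35 at depth 0
Step 9: declare b=(read a)=93 at depth 0
Step 10: declare b=84 at depth 0
Visible at query point: a=93 b=84 d=35 e=93 f=35

Answer: 35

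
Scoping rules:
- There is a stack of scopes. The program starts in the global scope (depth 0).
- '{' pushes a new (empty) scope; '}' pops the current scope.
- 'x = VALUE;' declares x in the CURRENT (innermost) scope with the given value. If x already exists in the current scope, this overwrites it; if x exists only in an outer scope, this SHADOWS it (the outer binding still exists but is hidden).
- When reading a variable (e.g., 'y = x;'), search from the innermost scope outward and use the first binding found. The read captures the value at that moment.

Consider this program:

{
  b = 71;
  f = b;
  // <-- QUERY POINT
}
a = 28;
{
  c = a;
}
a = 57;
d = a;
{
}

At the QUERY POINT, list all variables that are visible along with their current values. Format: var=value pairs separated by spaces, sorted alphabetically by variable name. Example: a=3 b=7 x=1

Step 1: enter scope (depth=1)
Step 2: declare b=71 at depth 1
Step 3: declare f=(read b)=71 at depth 1
Visible at query point: b=71 f=71

Answer: b=71 f=71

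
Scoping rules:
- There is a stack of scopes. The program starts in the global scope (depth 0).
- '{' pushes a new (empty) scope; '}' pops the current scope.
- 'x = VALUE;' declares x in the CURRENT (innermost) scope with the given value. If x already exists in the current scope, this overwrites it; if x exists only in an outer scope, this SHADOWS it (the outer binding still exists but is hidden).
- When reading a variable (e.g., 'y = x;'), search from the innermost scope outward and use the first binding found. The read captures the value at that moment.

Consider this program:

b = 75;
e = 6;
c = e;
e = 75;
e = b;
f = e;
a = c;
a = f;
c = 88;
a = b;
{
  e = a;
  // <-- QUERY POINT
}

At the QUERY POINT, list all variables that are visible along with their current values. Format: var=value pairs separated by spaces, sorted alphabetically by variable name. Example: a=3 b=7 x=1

Answer: a=75 b=75 c=88 e=75 f=75

Derivation:
Step 1: declare b=75 at depth 0
Step 2: declare e=6 at depth 0
Step 3: declare c=(read e)=6 at depth 0
Step 4: declare e=75 at depth 0
Step 5: declare e=(read b)=75 at depth 0
Step 6: declare f=(read e)=75 at depth 0
Step 7: declare a=(read c)=6 at depth 0
Step 8: declare a=(read f)=75 at depth 0
Step 9: declare c=88 at depth 0
Step 10: declare a=(read b)=75 at depth 0
Step 11: enter scope (depth=1)
Step 12: declare e=(read a)=75 at depth 1
Visible at query point: a=75 b=75 c=88 e=75 f=75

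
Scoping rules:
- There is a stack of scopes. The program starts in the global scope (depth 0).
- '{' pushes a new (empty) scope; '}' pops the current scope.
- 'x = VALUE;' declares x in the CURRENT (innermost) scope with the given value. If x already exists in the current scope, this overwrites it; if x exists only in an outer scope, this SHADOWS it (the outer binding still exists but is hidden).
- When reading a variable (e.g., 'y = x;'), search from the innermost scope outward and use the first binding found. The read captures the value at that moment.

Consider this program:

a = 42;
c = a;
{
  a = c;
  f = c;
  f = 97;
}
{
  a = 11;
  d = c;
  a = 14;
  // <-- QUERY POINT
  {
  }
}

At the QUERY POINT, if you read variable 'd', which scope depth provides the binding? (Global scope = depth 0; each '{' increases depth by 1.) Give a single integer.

Answer: 1

Derivation:
Step 1: declare a=42 at depth 0
Step 2: declare c=(read a)=42 at depth 0
Step 3: enter scope (depth=1)
Step 4: declare a=(read c)=42 at depth 1
Step 5: declare f=(read c)=42 at depth 1
Step 6: declare f=97 at depth 1
Step 7: exit scope (depth=0)
Step 8: enter scope (depth=1)
Step 9: declare a=11 at depth 1
Step 10: declare d=(read c)=42 at depth 1
Step 11: declare a=14 at depth 1
Visible at query point: a=14 c=42 d=42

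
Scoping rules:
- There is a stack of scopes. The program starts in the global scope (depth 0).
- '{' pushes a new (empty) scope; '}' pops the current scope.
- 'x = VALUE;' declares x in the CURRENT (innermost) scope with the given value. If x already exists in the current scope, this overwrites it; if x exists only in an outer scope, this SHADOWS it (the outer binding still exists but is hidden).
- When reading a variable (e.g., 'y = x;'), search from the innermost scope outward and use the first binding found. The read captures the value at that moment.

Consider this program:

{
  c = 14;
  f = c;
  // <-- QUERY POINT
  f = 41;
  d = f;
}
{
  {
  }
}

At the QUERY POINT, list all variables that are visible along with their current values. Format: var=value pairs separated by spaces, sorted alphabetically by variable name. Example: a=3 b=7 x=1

Answer: c=14 f=14

Derivation:
Step 1: enter scope (depth=1)
Step 2: declare c=14 at depth 1
Step 3: declare f=(read c)=14 at depth 1
Visible at query point: c=14 f=14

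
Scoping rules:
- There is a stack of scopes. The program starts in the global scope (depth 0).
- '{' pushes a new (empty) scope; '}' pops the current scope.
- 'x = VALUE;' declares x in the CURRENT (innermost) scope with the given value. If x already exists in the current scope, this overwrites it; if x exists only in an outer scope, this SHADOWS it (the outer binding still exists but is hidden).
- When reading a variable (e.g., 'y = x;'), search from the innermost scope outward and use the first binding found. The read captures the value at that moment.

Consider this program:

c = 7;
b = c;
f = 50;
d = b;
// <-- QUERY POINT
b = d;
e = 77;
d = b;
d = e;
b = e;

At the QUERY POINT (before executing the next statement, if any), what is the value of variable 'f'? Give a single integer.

Step 1: declare c=7 at depth 0
Step 2: declare b=(read c)=7 at depth 0
Step 3: declare f=50 at depth 0
Step 4: declare d=(read b)=7 at depth 0
Visible at query point: b=7 c=7 d=7 f=50

Answer: 50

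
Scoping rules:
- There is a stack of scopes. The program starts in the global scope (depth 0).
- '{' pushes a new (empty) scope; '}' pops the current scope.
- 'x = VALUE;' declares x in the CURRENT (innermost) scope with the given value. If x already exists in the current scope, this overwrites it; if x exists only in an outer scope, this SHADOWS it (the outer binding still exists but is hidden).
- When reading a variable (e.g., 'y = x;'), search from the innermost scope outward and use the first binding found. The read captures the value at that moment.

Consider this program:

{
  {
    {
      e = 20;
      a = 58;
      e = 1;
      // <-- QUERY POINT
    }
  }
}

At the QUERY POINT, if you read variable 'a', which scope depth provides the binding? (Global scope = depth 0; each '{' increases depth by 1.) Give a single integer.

Answer: 3

Derivation:
Step 1: enter scope (depth=1)
Step 2: enter scope (depth=2)
Step 3: enter scope (depth=3)
Step 4: declare e=20 at depth 3
Step 5: declare a=58 at depth 3
Step 6: declare e=1 at depth 3
Visible at query point: a=58 e=1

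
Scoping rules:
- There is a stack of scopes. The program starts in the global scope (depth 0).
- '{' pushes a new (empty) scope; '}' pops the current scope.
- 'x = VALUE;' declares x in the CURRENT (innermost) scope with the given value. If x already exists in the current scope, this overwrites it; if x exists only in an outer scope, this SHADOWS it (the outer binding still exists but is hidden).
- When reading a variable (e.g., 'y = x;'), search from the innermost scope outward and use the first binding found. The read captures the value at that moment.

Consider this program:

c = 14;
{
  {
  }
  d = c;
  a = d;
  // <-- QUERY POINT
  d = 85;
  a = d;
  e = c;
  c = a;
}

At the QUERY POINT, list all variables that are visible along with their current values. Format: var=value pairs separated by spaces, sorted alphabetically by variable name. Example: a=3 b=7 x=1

Answer: a=14 c=14 d=14

Derivation:
Step 1: declare c=14 at depth 0
Step 2: enter scope (depth=1)
Step 3: enter scope (depth=2)
Step 4: exit scope (depth=1)
Step 5: declare d=(read c)=14 at depth 1
Step 6: declare a=(read d)=14 at depth 1
Visible at query point: a=14 c=14 d=14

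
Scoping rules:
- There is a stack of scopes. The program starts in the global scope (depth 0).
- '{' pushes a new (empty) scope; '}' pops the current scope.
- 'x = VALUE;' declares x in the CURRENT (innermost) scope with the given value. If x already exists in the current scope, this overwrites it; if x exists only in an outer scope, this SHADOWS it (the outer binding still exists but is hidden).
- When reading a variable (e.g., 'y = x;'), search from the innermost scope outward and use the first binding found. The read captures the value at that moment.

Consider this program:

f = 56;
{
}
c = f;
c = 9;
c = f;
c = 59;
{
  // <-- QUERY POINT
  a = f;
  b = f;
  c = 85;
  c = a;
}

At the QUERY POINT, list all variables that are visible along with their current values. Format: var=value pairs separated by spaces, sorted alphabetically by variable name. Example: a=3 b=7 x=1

Answer: c=59 f=56

Derivation:
Step 1: declare f=56 at depth 0
Step 2: enter scope (depth=1)
Step 3: exit scope (depth=0)
Step 4: declare c=(read f)=56 at depth 0
Step 5: declare c=9 at depth 0
Step 6: declare c=(read f)=56 at depth 0
Step 7: declare c=59 at depth 0
Step 8: enter scope (depth=1)
Visible at query point: c=59 f=56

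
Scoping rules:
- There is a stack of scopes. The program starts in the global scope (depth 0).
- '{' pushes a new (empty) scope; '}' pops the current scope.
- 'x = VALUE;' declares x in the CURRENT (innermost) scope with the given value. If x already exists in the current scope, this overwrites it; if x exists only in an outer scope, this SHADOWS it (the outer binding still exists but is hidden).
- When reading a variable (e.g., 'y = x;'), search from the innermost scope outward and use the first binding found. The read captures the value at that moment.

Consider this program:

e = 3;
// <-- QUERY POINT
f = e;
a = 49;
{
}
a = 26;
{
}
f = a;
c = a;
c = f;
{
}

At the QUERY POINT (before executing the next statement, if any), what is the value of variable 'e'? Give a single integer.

Answer: 3

Derivation:
Step 1: declare e=3 at depth 0
Visible at query point: e=3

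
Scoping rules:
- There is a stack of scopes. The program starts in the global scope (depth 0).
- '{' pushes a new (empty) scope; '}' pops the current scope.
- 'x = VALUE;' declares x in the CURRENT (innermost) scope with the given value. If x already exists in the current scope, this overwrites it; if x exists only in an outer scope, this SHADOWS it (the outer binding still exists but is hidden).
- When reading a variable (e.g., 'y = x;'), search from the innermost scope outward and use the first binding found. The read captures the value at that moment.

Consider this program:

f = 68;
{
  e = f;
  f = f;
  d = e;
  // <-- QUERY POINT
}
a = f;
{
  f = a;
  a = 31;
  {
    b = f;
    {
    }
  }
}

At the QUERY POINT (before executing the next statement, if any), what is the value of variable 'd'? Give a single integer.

Step 1: declare f=68 at depth 0
Step 2: enter scope (depth=1)
Step 3: declare e=(read f)=68 at depth 1
Step 4: declare f=(read f)=68 at depth 1
Step 5: declare d=(read e)=68 at depth 1
Visible at query point: d=68 e=68 f=68

Answer: 68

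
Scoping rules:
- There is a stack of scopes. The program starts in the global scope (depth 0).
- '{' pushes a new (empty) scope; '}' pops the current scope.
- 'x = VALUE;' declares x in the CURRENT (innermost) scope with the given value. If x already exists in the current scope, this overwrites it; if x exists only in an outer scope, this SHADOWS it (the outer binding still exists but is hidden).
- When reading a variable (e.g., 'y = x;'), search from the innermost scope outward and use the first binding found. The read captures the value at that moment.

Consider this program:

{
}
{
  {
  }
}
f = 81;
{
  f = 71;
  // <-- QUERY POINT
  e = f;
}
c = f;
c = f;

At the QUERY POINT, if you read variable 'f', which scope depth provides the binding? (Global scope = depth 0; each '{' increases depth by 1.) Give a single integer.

Step 1: enter scope (depth=1)
Step 2: exit scope (depth=0)
Step 3: enter scope (depth=1)
Step 4: enter scope (depth=2)
Step 5: exit scope (depth=1)
Step 6: exit scope (depth=0)
Step 7: declare f=81 at depth 0
Step 8: enter scope (depth=1)
Step 9: declare f=71 at depth 1
Visible at query point: f=71

Answer: 1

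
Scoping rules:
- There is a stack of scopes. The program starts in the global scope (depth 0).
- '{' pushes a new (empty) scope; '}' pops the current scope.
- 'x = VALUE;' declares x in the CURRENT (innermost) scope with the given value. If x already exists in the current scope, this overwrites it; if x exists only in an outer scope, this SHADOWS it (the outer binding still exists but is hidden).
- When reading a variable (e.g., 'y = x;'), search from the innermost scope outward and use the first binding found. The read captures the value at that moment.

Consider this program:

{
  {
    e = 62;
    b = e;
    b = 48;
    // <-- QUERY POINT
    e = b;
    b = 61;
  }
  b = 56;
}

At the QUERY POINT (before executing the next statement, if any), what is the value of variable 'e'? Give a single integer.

Answer: 62

Derivation:
Step 1: enter scope (depth=1)
Step 2: enter scope (depth=2)
Step 3: declare e=62 at depth 2
Step 4: declare b=(read e)=62 at depth 2
Step 5: declare b=48 at depth 2
Visible at query point: b=48 e=62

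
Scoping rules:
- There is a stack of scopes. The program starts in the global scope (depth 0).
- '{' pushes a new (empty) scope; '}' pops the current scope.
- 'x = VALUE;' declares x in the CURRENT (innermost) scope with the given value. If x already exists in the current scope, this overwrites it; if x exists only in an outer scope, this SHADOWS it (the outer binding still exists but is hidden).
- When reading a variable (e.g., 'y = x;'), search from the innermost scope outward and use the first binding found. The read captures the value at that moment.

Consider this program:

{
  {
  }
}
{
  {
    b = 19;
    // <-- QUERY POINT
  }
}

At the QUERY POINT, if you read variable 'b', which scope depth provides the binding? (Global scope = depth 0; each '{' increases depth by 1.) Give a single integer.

Step 1: enter scope (depth=1)
Step 2: enter scope (depth=2)
Step 3: exit scope (depth=1)
Step 4: exit scope (depth=0)
Step 5: enter scope (depth=1)
Step 6: enter scope (depth=2)
Step 7: declare b=19 at depth 2
Visible at query point: b=19

Answer: 2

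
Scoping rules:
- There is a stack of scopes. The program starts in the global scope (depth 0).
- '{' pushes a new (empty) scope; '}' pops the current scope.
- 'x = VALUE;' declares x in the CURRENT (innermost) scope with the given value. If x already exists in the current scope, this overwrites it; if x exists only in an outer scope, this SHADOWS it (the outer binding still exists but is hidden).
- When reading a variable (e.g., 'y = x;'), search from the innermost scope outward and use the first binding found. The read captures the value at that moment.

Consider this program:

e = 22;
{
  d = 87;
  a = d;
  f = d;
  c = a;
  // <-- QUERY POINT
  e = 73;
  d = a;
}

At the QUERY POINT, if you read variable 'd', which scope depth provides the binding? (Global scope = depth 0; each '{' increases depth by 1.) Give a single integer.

Answer: 1

Derivation:
Step 1: declare e=22 at depth 0
Step 2: enter scope (depth=1)
Step 3: declare d=87 at depth 1
Step 4: declare a=(read d)=87 at depth 1
Step 5: declare f=(read d)=87 at depth 1
Step 6: declare c=(read a)=87 at depth 1
Visible at query point: a=87 c=87 d=87 e=22 f=87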